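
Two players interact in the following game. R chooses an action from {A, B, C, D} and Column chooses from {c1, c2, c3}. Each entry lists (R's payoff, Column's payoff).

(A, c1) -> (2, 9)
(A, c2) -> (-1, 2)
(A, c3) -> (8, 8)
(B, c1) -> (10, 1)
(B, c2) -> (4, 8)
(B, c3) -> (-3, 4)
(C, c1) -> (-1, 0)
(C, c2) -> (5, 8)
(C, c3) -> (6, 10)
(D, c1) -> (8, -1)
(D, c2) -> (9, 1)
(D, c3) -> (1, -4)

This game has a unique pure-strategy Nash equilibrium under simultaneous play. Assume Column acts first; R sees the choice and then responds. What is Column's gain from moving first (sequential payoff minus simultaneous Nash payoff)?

R best-responds to each possible Column move:
- c1 → R plays B (best of 2, 10, -1, 8); Column gets 1.
- c2 → R plays D (best of -1, 4, 5, 9); Column gets 1.
- c3 → R plays A (best of 8, -3, 6, 1); Column gets 8.
Maximizing over 1, 1, 8, Column chooses c3. Subgame-perfect outcome: (A, c3) with payoffs (8, 8).
Under simultaneous play:
R's best replies: c1→B; c2→D; c3→A.
Column's best replies: A→c1; B→c2; C→c3; D→c2.
The unique mutual best reply is (D, c2), giving (9, 1).
Column's commitment gain: 8 − 1 = 7.

7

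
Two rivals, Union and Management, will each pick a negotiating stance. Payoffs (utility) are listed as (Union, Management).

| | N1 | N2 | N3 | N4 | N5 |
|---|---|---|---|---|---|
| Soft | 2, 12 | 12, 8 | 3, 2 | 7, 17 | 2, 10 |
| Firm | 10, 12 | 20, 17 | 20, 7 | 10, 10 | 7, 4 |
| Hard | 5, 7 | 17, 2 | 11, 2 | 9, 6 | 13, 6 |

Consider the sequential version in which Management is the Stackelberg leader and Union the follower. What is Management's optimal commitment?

Union best-responds to each possible Management move:
- N1: Union compares 2, 10, 5 and picks Firm; Management would get 12.
- N2: Union compares 12, 20, 17 and picks Firm; Management would get 17.
- N3: Union compares 3, 20, 11 and picks Firm; Management would get 7.
- N4: Union compares 7, 10, 9 and picks Firm; Management would get 10.
- N5: Union compares 2, 7, 13 and picks Hard; Management would get 6.
Among 12, 17, 7, 10, 6, the best is 17 at N2. Subgame-perfect outcome: (Firm, N2) with payoffs (20, 17).

N2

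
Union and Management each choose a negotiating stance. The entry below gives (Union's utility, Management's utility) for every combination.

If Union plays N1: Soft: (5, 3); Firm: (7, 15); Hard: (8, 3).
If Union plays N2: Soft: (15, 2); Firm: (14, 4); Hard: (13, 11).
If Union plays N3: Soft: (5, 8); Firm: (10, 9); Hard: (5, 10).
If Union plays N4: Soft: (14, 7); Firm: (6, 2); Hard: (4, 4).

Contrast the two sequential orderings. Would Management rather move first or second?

first

If Union leads: Management's best replies are N1→Firm, N2→Hard, N3→Hard, N4→Soft; Union's induced payoffs 7, 13, 5, 14; outcome (N4, Soft), payoffs (14, 7).
If Management leads: Union's best replies are Soft→N2, Firm→N2, Hard→N2; Management's induced payoffs 2, 4, 11; outcome (N2, Hard), payoffs (13, 11).
Management gets 11 moving first and 7 moving second, so Management prefers to move first.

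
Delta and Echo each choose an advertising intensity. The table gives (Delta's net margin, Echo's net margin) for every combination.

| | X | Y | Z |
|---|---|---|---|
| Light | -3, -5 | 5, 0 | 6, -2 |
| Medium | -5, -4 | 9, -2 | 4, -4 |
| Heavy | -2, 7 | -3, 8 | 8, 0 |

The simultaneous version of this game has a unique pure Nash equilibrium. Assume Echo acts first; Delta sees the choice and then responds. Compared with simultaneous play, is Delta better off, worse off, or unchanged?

Work backward from Delta's decision.
- X: Delta compares -3, -5, -2 and picks Heavy; Echo would get 7.
- Y: Delta compares 5, 9, -3 and picks Medium; Echo would get -2.
- Z: Delta compares 6, 4, 8 and picks Heavy; Echo would get 0.
Among 7, -2, 0, the best is 7 at X. Subgame-perfect outcome: (Heavy, X) with payoffs (-2, 7).
Now find the simultaneous Nash equilibrium.
Delta's best replies: X→Heavy; Y→Medium; Z→Heavy.
Echo's best replies: Light→Y; Medium→Y; Heavy→Y.
The unique mutual best reply is (Medium, Y), giving (9, -2).
Delta earns -2 sequentially versus 9 at the Nash outcome: worse off.

worse off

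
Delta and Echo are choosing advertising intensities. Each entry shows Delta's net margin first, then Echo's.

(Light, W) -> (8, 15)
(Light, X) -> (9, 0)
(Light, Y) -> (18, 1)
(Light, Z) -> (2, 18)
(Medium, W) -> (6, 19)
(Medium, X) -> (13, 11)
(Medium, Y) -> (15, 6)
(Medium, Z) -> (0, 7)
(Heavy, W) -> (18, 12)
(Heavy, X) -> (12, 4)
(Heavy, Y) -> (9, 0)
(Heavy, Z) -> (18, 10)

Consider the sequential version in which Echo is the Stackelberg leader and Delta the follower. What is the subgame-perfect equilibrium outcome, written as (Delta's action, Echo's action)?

(Heavy, W)

Solve by backward induction (Echo leads).
- W: Delta compares 8, 6, 18 and picks Heavy; Echo would get 12.
- X: Delta compares 9, 13, 12 and picks Medium; Echo would get 11.
- Y: Delta compares 18, 15, 9 and picks Light; Echo would get 1.
- Z: Delta compares 2, 0, 18 and picks Heavy; Echo would get 10.
Echo's induced payoffs are 12, 11, 1, 10, so Echo commits to W. Subgame-perfect outcome: (Heavy, W) with payoffs (18, 12).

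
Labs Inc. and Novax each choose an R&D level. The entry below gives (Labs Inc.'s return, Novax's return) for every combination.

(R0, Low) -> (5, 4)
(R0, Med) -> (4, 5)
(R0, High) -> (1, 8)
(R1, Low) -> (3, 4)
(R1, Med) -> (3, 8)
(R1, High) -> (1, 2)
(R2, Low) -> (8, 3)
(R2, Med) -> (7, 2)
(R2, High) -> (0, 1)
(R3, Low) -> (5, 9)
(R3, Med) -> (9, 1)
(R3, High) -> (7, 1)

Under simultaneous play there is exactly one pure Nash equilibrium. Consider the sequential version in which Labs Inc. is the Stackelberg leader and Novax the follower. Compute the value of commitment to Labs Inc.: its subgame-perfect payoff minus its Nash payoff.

Novax best-responds to each possible Labs Inc. move:
- R0: BR = High, leader payoff 1.
- R1: BR = Med, leader payoff 3.
- R2: BR = Low, leader payoff 8.
- R3: BR = Low, leader payoff 5.
Labs Inc.'s induced payoffs are 1, 3, 8, 5, so Labs Inc. commits to R2. Subgame-perfect outcome: (R2, Low) with payoffs (8, 3).
Now find the simultaneous Nash equilibrium.
Labs Inc.'s best replies: Low→R2; Med→R3; High→R3.
Novax's best replies: R0→High; R1→Med; R2→Low; R3→Low.
The unique mutual best reply is (R2, Low), giving (8, 3).
Labs Inc.'s commitment gain: 8 − 8 = 0.

0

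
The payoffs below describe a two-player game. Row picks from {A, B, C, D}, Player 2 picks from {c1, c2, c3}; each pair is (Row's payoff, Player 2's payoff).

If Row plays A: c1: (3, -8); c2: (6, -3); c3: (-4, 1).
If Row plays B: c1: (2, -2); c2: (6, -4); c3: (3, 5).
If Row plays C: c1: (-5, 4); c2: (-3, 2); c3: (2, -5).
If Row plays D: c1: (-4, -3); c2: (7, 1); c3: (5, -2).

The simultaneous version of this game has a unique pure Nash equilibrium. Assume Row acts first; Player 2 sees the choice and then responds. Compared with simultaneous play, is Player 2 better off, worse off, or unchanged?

unchanged

Work backward from Player 2's decision.
- A: BR = c3, leader payoff -4.
- B: BR = c3, leader payoff 3.
- C: BR = c1, leader payoff -5.
- D: BR = c2, leader payoff 7.
Among -4, 3, -5, 7, the best is 7 at D. Subgame-perfect outcome: (D, c2) with payoffs (7, 1).
For the simultaneous game, intersect best replies.
Row's best replies: c1→A; c2→D; c3→D.
Player 2's best replies: A→c3; B→c3; C→c1; D→c2.
The unique mutual best reply is (D, c2), giving (7, 1).
Player 2 earns 1 sequentially versus 1 at the Nash outcome: unchanged.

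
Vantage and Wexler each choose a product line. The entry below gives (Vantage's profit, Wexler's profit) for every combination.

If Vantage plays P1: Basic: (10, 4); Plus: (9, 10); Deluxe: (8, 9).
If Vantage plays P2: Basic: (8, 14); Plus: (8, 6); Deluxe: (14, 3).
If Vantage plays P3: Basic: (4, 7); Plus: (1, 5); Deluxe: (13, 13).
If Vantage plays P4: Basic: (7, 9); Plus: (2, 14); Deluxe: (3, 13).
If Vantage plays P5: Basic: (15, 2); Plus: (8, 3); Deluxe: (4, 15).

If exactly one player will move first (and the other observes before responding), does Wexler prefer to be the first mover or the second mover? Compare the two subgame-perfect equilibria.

second

If Vantage leads: Wexler's best replies are P1→Plus, P2→Basic, P3→Deluxe, P4→Plus, P5→Deluxe; Vantage's induced payoffs 9, 8, 13, 2, 4; outcome (P3, Deluxe), payoffs (13, 13).
If Wexler leads: Vantage's best replies are Basic→P5, Plus→P1, Deluxe→P2; Wexler's induced payoffs 2, 10, 3; outcome (P1, Plus), payoffs (9, 10).
Wexler gets 10 moving first and 13 moving second, so Wexler prefers to move second.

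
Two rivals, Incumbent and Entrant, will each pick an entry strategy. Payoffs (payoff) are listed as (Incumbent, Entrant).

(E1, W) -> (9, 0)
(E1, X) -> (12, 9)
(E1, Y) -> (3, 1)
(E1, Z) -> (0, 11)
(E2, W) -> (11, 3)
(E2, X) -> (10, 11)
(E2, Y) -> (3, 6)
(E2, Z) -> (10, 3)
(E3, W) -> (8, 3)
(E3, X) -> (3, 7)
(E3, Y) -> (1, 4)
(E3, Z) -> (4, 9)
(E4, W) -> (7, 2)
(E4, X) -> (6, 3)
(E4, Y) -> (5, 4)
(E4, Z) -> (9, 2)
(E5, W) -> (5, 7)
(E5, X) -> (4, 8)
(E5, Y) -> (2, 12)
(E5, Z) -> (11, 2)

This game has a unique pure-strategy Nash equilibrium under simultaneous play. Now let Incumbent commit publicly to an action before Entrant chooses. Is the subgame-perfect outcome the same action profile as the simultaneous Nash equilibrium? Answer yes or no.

no

Backward induction with Incumbent moving first.
- E1: Entrant compares 0, 9, 1, 11 and picks Z; Incumbent would get 0.
- E2: Entrant compares 3, 11, 6, 3 and picks X; Incumbent would get 10.
- E3: Entrant compares 3, 7, 4, 9 and picks Z; Incumbent would get 4.
- E4: Entrant compares 2, 3, 4, 2 and picks Y; Incumbent would get 5.
- E5: Entrant compares 7, 8, 12, 2 and picks Y; Incumbent would get 2.
Maximizing over 0, 10, 4, 5, 2, Incumbent chooses E2. Subgame-perfect outcome: (E2, X) with payoffs (10, 11).
Under simultaneous play:
Incumbent's best replies: W→E2; X→E1; Y→E4; Z→E5.
Entrant's best replies: E1→Z; E2→X; E3→Z; E4→Y; E5→Y.
The unique mutual best reply is (E4, Y), giving (5, 4).
Sequential outcome (E2, X) differs from the Nash profile (E4, Y).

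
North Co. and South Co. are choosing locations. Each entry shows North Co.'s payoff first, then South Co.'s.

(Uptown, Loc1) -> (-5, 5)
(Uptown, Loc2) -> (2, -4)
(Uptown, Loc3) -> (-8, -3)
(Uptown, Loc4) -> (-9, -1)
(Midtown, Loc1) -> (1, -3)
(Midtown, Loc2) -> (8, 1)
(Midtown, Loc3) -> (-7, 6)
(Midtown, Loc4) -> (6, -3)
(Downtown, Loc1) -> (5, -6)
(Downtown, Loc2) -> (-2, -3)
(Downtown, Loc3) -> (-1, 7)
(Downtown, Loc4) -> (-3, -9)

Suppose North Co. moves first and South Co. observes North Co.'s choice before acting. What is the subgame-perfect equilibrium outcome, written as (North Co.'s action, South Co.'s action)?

Work backward from South Co.'s decision.
- Uptown: BR = Loc1, leader payoff -5.
- Midtown: BR = Loc3, leader payoff -7.
- Downtown: BR = Loc3, leader payoff -1.
Maximizing over -5, -7, -1, North Co. chooses Downtown. Subgame-perfect outcome: (Downtown, Loc3) with payoffs (-1, 7).

(Downtown, Loc3)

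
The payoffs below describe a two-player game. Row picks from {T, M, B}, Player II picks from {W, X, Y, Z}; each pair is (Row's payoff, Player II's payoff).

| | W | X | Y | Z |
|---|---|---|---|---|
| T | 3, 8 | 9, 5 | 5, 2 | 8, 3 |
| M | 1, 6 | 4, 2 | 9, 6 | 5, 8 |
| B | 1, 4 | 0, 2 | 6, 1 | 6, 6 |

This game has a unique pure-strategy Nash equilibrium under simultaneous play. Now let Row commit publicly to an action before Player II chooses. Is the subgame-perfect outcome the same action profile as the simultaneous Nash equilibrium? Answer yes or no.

Work backward from Player II's decision.
- T: Player II compares 8, 5, 2, 3 and picks W; Row would get 3.
- M: Player II compares 6, 2, 6, 8 and picks Z; Row would get 5.
- B: Player II compares 4, 2, 1, 6 and picks Z; Row would get 6.
Maximizing over 3, 5, 6, Row chooses B. Subgame-perfect outcome: (B, Z) with payoffs (6, 6).
Under simultaneous play:
Row's best replies: W→T; X→T; Y→M; Z→T.
Player II's best replies: T→W; M→Z; B→Z.
The unique mutual best reply is (T, W), giving (3, 8).
Sequential outcome (B, Z) differs from the Nash profile (T, W).

no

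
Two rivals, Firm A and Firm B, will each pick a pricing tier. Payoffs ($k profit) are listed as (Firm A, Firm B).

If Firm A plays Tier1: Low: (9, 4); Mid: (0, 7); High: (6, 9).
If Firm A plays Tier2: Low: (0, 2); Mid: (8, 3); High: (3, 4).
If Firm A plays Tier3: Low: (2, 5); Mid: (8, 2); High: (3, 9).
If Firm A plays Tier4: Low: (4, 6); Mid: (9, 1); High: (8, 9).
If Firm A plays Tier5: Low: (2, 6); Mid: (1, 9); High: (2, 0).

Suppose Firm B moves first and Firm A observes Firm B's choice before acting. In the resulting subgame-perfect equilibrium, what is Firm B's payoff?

Firm A best-responds to each possible Firm B move:
- Low → Firm A plays Tier1 (best of 9, 0, 2, 4, 2); Firm B gets 4.
- Mid → Firm A plays Tier4 (best of 0, 8, 8, 9, 1); Firm B gets 1.
- High → Firm A plays Tier4 (best of 6, 3, 3, 8, 2); Firm B gets 9.
Maximizing over 4, 1, 9, Firm B chooses High. Subgame-perfect outcome: (Tier4, High) with payoffs (8, 9).

9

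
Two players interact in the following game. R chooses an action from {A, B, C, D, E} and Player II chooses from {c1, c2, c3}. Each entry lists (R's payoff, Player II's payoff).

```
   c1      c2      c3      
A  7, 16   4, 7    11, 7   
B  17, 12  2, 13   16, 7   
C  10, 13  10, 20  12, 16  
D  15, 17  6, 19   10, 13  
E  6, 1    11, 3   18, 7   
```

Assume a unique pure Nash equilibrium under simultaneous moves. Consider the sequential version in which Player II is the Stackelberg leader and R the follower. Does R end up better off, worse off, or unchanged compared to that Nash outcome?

Work backward from R's decision.
- c1 → R plays B (best of 7, 17, 10, 15, 6); Player II gets 12.
- c2 → R plays E (best of 4, 2, 10, 6, 11); Player II gets 3.
- c3 → R plays E (best of 11, 16, 12, 10, 18); Player II gets 7.
Maximizing over 12, 3, 7, Player II chooses c1. Subgame-perfect outcome: (B, c1) with payoffs (17, 12).
For the simultaneous game, intersect best replies.
R's best replies: c1→B; c2→E; c3→E.
Player II's best replies: A→c1; B→c2; C→c2; D→c2; E→c3.
Only (E, c3) has each player best-responding; Nash payoffs (18, 7).
R earns 17 sequentially versus 18 at the Nash outcome: worse off.

worse off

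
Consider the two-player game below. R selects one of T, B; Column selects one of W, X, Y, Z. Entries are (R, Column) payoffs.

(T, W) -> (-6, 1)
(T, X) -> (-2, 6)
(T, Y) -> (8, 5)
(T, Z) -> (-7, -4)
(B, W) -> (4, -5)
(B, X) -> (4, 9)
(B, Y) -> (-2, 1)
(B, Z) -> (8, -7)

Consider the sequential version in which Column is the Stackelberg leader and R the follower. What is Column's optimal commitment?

X

R best-responds to each possible Column move:
- W: BR = B, leader payoff -5.
- X: BR = B, leader payoff 9.
- Y: BR = T, leader payoff 5.
- Z: BR = B, leader payoff -7.
Among -5, 9, 5, -7, the best is 9 at X. Subgame-perfect outcome: (B, X) with payoffs (4, 9).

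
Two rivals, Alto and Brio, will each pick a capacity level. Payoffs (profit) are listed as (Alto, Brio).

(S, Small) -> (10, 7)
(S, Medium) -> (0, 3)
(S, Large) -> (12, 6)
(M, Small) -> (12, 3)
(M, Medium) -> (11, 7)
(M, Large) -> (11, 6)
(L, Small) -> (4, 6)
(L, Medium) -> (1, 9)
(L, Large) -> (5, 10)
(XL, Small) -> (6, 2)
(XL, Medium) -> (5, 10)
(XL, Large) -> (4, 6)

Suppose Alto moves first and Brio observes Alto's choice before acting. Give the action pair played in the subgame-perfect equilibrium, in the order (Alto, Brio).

(M, Medium)

Brio best-responds to each possible Alto move:
- S → Brio plays Small (best of 7, 3, 6); Alto gets 10.
- M → Brio plays Medium (best of 3, 7, 6); Alto gets 11.
- L → Brio plays Large (best of 6, 9, 10); Alto gets 5.
- XL → Brio plays Medium (best of 2, 10, 6); Alto gets 5.
Alto's induced payoffs are 10, 11, 5, 5, so Alto commits to M. Subgame-perfect outcome: (M, Medium) with payoffs (11, 7).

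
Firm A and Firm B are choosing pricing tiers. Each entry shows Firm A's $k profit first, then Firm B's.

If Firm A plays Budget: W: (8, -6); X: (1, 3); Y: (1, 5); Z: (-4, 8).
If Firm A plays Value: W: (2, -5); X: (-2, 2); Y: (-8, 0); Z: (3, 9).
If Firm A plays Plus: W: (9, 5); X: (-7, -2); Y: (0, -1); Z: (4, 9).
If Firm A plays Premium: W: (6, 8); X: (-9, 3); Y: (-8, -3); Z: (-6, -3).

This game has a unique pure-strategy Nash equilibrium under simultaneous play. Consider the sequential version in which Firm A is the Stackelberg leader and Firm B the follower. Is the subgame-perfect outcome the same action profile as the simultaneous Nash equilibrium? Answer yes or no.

Backward induction with Firm A moving first.
- Budget → Firm B plays Z (best of -6, 3, 5, 8); Firm A gets -4.
- Value → Firm B plays Z (best of -5, 2, 0, 9); Firm A gets 3.
- Plus → Firm B plays Z (best of 5, -2, -1, 9); Firm A gets 4.
- Premium → Firm B plays W (best of 8, 3, -3, -3); Firm A gets 6.
Maximizing over -4, 3, 4, 6, Firm A chooses Premium. Subgame-perfect outcome: (Premium, W) with payoffs (6, 8).
Now find the simultaneous Nash equilibrium.
Firm A's best replies: W→Plus; X→Budget; Y→Budget; Z→Plus.
Firm B's best replies: Budget→Z; Value→Z; Plus→Z; Premium→W.
Only (Plus, Z) has each player best-responding; Nash payoffs (4, 9).
Sequential outcome (Premium, W) differs from the Nash profile (Plus, Z).

no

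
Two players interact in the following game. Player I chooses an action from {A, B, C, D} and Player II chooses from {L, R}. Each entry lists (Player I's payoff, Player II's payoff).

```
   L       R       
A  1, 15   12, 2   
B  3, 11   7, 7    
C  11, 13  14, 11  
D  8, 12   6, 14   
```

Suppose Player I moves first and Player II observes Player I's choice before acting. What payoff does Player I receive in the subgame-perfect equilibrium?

11

Solve by backward induction (Player I leads).
- A → Player II plays L (best of 15, 2); Player I gets 1.
- B → Player II plays L (best of 11, 7); Player I gets 3.
- C → Player II plays L (best of 13, 11); Player I gets 11.
- D → Player II plays R (best of 12, 14); Player I gets 6.
Among 1, 3, 11, 6, the best is 11 at C. Subgame-perfect outcome: (C, L) with payoffs (11, 13).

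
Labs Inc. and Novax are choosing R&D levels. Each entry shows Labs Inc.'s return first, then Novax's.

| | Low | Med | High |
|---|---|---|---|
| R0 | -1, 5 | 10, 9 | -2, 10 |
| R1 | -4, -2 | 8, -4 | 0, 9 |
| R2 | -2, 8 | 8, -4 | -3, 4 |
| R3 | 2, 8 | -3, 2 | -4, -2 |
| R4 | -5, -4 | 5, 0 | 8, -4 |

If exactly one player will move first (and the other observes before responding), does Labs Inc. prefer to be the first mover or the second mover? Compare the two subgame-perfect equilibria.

second

If Labs Inc. leads: Novax's best replies are R0→High, R1→High, R2→Low, R3→Low, R4→Med; Labs Inc.'s induced payoffs -2, 0, -2, 2, 5; outcome (R4, Med), payoffs (5, 0).
If Novax leads: Labs Inc.'s best replies are Low→R3, Med→R0, High→R4; Novax's induced payoffs 8, 9, -4; outcome (R0, Med), payoffs (10, 9).
Labs Inc. gets 5 moving first and 10 moving second, so Labs Inc. prefers to move second.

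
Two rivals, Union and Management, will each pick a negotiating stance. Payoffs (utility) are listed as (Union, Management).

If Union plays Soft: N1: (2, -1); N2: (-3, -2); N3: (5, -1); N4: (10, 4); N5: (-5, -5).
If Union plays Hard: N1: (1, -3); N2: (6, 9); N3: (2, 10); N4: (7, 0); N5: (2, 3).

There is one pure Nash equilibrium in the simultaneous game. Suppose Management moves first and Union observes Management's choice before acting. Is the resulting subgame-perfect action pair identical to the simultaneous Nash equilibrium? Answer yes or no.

no

Solve by backward induction (Management leads).
- N1: Union compares 2, 1 and picks Soft; Management would get -1.
- N2: Union compares -3, 6 and picks Hard; Management would get 9.
- N3: Union compares 5, 2 and picks Soft; Management would get -1.
- N4: Union compares 10, 7 and picks Soft; Management would get 4.
- N5: Union compares -5, 2 and picks Hard; Management would get 3.
Among -1, 9, -1, 4, 3, the best is 9 at N2. Subgame-perfect outcome: (Hard, N2) with payoffs (6, 9).
Now find the simultaneous Nash equilibrium.
Union's best replies: N1→Soft; N2→Hard; N3→Soft; N4→Soft; N5→Hard.
Management's best replies: Soft→N4; Hard→N3.
The unique mutual best reply is (Soft, N4), giving (10, 4).
Sequential outcome (Hard, N2) differs from the Nash profile (Soft, N4).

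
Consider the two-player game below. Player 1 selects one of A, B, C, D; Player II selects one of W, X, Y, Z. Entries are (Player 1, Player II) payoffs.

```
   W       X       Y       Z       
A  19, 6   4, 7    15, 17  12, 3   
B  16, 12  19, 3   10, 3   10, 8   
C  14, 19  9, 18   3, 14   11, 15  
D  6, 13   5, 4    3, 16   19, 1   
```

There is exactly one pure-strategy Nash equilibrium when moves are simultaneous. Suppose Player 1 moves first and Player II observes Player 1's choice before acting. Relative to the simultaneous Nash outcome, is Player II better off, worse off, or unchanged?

worse off

Work backward from Player II's decision.
- A: Player II compares 6, 7, 17, 3 and picks Y; Player 1 would get 15.
- B: Player II compares 12, 3, 3, 8 and picks W; Player 1 would get 16.
- C: Player II compares 19, 18, 14, 15 and picks W; Player 1 would get 14.
- D: Player II compares 13, 4, 16, 1 and picks Y; Player 1 would get 3.
Player 1's induced payoffs are 15, 16, 14, 3, so Player 1 commits to B. Subgame-perfect outcome: (B, W) with payoffs (16, 12).
For the simultaneous game, intersect best replies.
Player 1's best replies: W→A; X→B; Y→A; Z→D.
Player II's best replies: A→Y; B→W; C→W; D→Y.
The unique mutual best reply is (A, Y), giving (15, 17).
Player II earns 12 sequentially versus 17 at the Nash outcome: worse off.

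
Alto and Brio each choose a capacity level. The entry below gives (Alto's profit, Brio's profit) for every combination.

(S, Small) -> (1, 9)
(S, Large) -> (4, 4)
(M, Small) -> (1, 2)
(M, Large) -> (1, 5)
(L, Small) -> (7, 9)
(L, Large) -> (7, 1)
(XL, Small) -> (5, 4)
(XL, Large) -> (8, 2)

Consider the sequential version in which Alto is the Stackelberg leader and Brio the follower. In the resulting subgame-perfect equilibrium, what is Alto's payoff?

7

Brio best-responds to each possible Alto move:
- S: BR = Small, leader payoff 1.
- M: BR = Large, leader payoff 1.
- L: BR = Small, leader payoff 7.
- XL: BR = Small, leader payoff 5.
Alto's induced payoffs are 1, 1, 7, 5, so Alto commits to L. Subgame-perfect outcome: (L, Small) with payoffs (7, 9).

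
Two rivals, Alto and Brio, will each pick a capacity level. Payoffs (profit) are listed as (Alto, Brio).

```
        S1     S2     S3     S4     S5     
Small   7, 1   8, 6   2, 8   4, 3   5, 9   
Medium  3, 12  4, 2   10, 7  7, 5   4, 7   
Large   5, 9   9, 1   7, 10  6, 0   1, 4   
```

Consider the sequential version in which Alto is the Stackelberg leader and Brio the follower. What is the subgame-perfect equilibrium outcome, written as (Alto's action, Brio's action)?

(Large, S3)

Solve by backward induction (Alto leads).
- Small: BR = S5, leader payoff 5.
- Medium: BR = S1, leader payoff 3.
- Large: BR = S3, leader payoff 7.
Maximizing over 5, 3, 7, Alto chooses Large. Subgame-perfect outcome: (Large, S3) with payoffs (7, 10).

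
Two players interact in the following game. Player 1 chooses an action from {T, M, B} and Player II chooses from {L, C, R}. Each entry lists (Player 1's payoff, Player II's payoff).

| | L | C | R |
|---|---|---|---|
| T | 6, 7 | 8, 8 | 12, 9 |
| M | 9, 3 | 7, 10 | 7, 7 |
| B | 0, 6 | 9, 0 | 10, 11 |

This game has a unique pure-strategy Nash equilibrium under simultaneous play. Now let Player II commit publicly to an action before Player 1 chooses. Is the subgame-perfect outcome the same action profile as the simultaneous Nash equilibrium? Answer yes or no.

Player 1 best-responds to each possible Player II move:
- L: Player 1 compares 6, 9, 0 and picks M; Player II would get 3.
- C: Player 1 compares 8, 7, 9 and picks B; Player II would get 0.
- R: Player 1 compares 12, 7, 10 and picks T; Player II would get 9.
Maximizing over 3, 0, 9, Player II chooses R. Subgame-perfect outcome: (T, R) with payoffs (12, 9).
For the simultaneous game, intersect best replies.
Player 1's best replies: L→M; C→B; R→T.
Player II's best replies: T→R; M→C; B→R.
The unique mutual best reply is (T, R), giving (12, 9).
Sequential outcome (T, R) coincides with the Nash profile (T, R).

yes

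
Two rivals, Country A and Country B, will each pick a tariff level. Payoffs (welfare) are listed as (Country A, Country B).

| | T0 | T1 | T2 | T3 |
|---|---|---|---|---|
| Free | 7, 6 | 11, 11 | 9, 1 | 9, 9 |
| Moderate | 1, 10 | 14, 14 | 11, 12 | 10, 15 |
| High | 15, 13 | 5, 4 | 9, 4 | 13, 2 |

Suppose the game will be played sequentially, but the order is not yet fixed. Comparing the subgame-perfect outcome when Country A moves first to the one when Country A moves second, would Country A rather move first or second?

first

If Country A leads: Country B's best replies are Free→T1, Moderate→T3, High→T0; Country A's induced payoffs 11, 10, 15; outcome (High, T0), payoffs (15, 13).
If Country B leads: Country A's best replies are T0→High, T1→Moderate, T2→Moderate, T3→High; Country B's induced payoffs 13, 14, 12, 2; outcome (Moderate, T1), payoffs (14, 14).
Country A gets 15 moving first and 14 moving second, so Country A prefers to move first.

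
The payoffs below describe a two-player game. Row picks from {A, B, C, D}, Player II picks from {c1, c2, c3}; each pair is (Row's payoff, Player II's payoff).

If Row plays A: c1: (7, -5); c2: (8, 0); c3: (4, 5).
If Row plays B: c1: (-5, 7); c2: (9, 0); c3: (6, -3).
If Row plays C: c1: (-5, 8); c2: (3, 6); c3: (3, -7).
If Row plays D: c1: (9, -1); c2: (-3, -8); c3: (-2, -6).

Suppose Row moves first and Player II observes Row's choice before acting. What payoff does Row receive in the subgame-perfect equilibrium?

9

Backward induction with Row moving first.
- A: BR = c3, leader payoff 4.
- B: BR = c1, leader payoff -5.
- C: BR = c1, leader payoff -5.
- D: BR = c1, leader payoff 9.
Row's induced payoffs are 4, -5, -5, 9, so Row commits to D. Subgame-perfect outcome: (D, c1) with payoffs (9, -1).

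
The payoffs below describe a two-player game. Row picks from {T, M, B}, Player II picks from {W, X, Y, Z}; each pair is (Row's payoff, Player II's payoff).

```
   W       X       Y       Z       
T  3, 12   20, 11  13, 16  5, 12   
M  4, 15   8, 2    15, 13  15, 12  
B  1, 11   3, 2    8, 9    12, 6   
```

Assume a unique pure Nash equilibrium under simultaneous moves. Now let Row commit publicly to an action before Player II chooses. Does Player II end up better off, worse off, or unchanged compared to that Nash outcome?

better off

Work backward from Player II's decision.
- T: Player II compares 12, 11, 16, 12 and picks Y; Row would get 13.
- M: Player II compares 15, 2, 13, 12 and picks W; Row would get 4.
- B: Player II compares 11, 2, 9, 6 and picks W; Row would get 1.
Row's induced payoffs are 13, 4, 1, so Row commits to T. Subgame-perfect outcome: (T, Y) with payoffs (13, 16).
Under simultaneous play:
Row's best replies: W→M; X→T; Y→M; Z→M.
Player II's best replies: T→Y; M→W; B→W.
Only (M, W) has each player best-responding; Nash payoffs (4, 15).
Player II earns 16 sequentially versus 15 at the Nash outcome: better off.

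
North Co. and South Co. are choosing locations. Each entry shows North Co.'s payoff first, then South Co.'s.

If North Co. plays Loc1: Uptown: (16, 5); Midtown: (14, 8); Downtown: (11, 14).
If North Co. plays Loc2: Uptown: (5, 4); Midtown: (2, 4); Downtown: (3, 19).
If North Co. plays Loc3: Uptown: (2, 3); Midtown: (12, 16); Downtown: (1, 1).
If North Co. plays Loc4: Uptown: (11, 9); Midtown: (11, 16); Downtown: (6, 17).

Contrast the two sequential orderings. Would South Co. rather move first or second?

If North Co. leads: South Co.'s best replies are Loc1→Downtown, Loc2→Downtown, Loc3→Midtown, Loc4→Downtown; North Co.'s induced payoffs 11, 3, 12, 6; outcome (Loc3, Midtown), payoffs (12, 16).
If South Co. leads: North Co.'s best replies are Uptown→Loc1, Midtown→Loc1, Downtown→Loc1; South Co.'s induced payoffs 5, 8, 14; outcome (Loc1, Downtown), payoffs (11, 14).
South Co. gets 14 moving first and 16 moving second, so South Co. prefers to move second.

second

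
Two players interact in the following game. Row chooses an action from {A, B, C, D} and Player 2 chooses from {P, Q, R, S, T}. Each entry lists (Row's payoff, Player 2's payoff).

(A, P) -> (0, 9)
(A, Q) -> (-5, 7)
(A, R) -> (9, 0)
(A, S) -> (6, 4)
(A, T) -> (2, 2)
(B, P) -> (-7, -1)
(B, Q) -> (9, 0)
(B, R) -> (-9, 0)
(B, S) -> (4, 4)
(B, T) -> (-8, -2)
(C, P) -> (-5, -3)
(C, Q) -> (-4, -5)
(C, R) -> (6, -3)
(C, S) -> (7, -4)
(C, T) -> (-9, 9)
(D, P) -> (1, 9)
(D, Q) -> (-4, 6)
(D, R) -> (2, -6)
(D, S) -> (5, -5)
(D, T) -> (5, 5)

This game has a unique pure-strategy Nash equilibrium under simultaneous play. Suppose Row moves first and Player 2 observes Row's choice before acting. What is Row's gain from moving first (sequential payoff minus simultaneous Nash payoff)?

Backward induction with Row moving first.
- A → Player 2 plays P (best of 9, 7, 0, 4, 2); Row gets 0.
- B → Player 2 plays S (best of -1, 0, 0, 4, -2); Row gets 4.
- C → Player 2 plays T (best of -3, -5, -3, -4, 9); Row gets -9.
- D → Player 2 plays P (best of 9, 6, -6, -5, 5); Row gets 1.
Maximizing over 0, 4, -9, 1, Row chooses B. Subgame-perfect outcome: (B, S) with payoffs (4, 4).
Now find the simultaneous Nash equilibrium.
Row's best replies: P→D; Q→B; R→A; S→C; T→D.
Player 2's best replies: A→P; B→S; C→T; D→P.
The unique mutual best reply is (D, P), giving (1, 9).
Row's commitment gain: 4 − 1 = 3.

3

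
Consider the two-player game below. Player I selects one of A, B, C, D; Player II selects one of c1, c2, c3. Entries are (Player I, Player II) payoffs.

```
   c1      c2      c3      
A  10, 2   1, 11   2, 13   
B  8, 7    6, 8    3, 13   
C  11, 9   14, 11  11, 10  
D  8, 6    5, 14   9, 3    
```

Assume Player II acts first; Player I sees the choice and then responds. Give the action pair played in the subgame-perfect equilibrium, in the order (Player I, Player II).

Work backward from Player I's decision.
- c1: Player I compares 10, 8, 11, 8 and picks C; Player II would get 9.
- c2: Player I compares 1, 6, 14, 5 and picks C; Player II would get 11.
- c3: Player I compares 2, 3, 11, 9 and picks C; Player II would get 10.
Player II's induced payoffs are 9, 11, 10, so Player II commits to c2. Subgame-perfect outcome: (C, c2) with payoffs (14, 11).

(C, c2)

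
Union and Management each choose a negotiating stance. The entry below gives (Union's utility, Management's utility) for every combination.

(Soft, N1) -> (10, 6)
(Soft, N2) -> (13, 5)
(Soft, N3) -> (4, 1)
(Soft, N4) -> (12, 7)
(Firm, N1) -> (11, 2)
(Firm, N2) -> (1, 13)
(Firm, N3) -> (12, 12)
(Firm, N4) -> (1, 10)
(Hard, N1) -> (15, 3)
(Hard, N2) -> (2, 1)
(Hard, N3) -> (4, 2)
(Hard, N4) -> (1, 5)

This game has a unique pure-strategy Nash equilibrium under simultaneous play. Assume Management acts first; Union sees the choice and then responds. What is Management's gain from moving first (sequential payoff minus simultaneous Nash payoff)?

5

Backward induction with Management moving first.
- N1: BR = Hard, leader payoff 3.
- N2: BR = Soft, leader payoff 5.
- N3: BR = Firm, leader payoff 12.
- N4: BR = Soft, leader payoff 7.
Among 3, 5, 12, 7, the best is 12 at N3. Subgame-perfect outcome: (Firm, N3) with payoffs (12, 12).
For the simultaneous game, intersect best replies.
Union's best replies: N1→Hard; N2→Soft; N3→Firm; N4→Soft.
Management's best replies: Soft→N4; Firm→N2; Hard→N4.
Only (Soft, N4) has each player best-responding; Nash payoffs (12, 7).
Management's commitment gain: 12 − 7 = 5.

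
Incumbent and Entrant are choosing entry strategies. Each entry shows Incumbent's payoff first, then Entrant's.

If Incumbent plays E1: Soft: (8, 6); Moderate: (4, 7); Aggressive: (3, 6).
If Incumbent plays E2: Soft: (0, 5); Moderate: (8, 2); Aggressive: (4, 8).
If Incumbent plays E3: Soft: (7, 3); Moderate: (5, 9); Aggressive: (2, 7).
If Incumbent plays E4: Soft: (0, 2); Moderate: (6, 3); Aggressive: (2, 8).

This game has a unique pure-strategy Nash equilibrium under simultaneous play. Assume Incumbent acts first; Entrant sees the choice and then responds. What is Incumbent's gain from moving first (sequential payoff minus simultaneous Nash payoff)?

Work backward from Entrant's decision.
- E1: BR = Moderate, leader payoff 4.
- E2: BR = Aggressive, leader payoff 4.
- E3: BR = Moderate, leader payoff 5.
- E4: BR = Aggressive, leader payoff 2.
Maximizing over 4, 4, 5, 2, Incumbent chooses E3. Subgame-perfect outcome: (E3, Moderate) with payoffs (5, 9).
For the simultaneous game, intersect best replies.
Incumbent's best replies: Soft→E1; Moderate→E2; Aggressive→E2.
Entrant's best replies: E1→Moderate; E2→Aggressive; E3→Moderate; E4→Aggressive.
Only (E2, Aggressive) has each player best-responding; Nash payoffs (4, 8).
Incumbent's commitment gain: 5 − 4 = 1.

1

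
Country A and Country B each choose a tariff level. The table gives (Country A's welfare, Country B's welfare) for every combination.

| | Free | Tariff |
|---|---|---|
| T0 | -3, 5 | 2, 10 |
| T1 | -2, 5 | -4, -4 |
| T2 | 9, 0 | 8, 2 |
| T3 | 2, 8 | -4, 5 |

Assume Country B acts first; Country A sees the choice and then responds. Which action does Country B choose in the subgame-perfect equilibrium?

Country A best-responds to each possible Country B move:
- Free: Country A compares -3, -2, 9, 2 and picks T2; Country B would get 0.
- Tariff: Country A compares 2, -4, 8, -4 and picks T2; Country B would get 2.
Country B's induced payoffs are 0, 2, so Country B commits to Tariff. Subgame-perfect outcome: (T2, Tariff) with payoffs (8, 2).

Tariff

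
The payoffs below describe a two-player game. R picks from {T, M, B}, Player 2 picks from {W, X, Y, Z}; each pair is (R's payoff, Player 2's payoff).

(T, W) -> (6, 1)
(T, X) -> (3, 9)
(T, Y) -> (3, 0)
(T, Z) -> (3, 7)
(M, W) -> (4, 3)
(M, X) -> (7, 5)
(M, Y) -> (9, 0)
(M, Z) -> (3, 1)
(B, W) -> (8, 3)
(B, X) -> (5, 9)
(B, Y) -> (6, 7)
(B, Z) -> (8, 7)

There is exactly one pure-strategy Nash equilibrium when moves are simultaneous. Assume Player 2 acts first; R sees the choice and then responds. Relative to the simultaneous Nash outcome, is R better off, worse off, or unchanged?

better off

Work backward from R's decision.
- W → R plays B (best of 6, 4, 8); Player 2 gets 3.
- X → R plays M (best of 3, 7, 5); Player 2 gets 5.
- Y → R plays M (best of 3, 9, 6); Player 2 gets 0.
- Z → R plays B (best of 3, 3, 8); Player 2 gets 7.
Maximizing over 3, 5, 0, 7, Player 2 chooses Z. Subgame-perfect outcome: (B, Z) with payoffs (8, 7).
For the simultaneous game, intersect best replies.
R's best replies: W→B; X→M; Y→M; Z→B.
Player 2's best replies: T→X; M→X; B→X.
Only (M, X) has each player best-responding; Nash payoffs (7, 5).
R earns 8 sequentially versus 7 at the Nash outcome: better off.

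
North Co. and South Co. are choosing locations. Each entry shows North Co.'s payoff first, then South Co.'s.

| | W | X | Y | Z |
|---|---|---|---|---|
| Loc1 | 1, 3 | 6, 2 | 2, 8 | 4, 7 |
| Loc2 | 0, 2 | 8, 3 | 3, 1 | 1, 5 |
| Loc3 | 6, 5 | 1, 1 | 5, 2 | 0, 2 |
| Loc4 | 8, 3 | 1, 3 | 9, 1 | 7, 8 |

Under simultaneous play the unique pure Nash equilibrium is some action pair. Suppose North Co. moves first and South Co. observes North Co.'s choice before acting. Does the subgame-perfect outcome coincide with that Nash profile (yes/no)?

yes

South Co. best-responds to each possible North Co. move:
- Loc1: BR = Y, leader payoff 2.
- Loc2: BR = Z, leader payoff 1.
- Loc3: BR = W, leader payoff 6.
- Loc4: BR = Z, leader payoff 7.
North Co.'s induced payoffs are 2, 1, 6, 7, so North Co. commits to Loc4. Subgame-perfect outcome: (Loc4, Z) with payoffs (7, 8).
For the simultaneous game, intersect best replies.
North Co.'s best replies: W→Loc4; X→Loc2; Y→Loc4; Z→Loc4.
South Co.'s best replies: Loc1→Y; Loc2→Z; Loc3→W; Loc4→Z.
Only (Loc4, Z) has each player best-responding; Nash payoffs (7, 8).
Sequential outcome (Loc4, Z) coincides with the Nash profile (Loc4, Z).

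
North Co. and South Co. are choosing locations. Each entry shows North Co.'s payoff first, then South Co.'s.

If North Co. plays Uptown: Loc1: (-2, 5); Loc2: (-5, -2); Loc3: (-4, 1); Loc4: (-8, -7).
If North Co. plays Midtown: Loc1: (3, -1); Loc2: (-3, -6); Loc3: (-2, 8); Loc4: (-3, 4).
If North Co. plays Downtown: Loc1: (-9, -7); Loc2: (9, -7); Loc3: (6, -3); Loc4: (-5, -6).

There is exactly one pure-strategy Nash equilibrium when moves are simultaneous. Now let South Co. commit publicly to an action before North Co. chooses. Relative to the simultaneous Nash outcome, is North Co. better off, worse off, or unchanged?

Work backward from North Co.'s decision.
- Loc1: North Co. compares -2, 3, -9 and picks Midtown; South Co. would get -1.
- Loc2: North Co. compares -5, -3, 9 and picks Downtown; South Co. would get -7.
- Loc3: North Co. compares -4, -2, 6 and picks Downtown; South Co. would get -3.
- Loc4: North Co. compares -8, -3, -5 and picks Midtown; South Co. would get 4.
Among -1, -7, -3, 4, the best is 4 at Loc4. Subgame-perfect outcome: (Midtown, Loc4) with payoffs (-3, 4).
Now find the simultaneous Nash equilibrium.
North Co.'s best replies: Loc1→Midtown; Loc2→Downtown; Loc3→Downtown; Loc4→Midtown.
South Co.'s best replies: Uptown→Loc1; Midtown→Loc3; Downtown→Loc3.
The unique mutual best reply is (Downtown, Loc3), giving (6, -3).
North Co. earns -3 sequentially versus 6 at the Nash outcome: worse off.

worse off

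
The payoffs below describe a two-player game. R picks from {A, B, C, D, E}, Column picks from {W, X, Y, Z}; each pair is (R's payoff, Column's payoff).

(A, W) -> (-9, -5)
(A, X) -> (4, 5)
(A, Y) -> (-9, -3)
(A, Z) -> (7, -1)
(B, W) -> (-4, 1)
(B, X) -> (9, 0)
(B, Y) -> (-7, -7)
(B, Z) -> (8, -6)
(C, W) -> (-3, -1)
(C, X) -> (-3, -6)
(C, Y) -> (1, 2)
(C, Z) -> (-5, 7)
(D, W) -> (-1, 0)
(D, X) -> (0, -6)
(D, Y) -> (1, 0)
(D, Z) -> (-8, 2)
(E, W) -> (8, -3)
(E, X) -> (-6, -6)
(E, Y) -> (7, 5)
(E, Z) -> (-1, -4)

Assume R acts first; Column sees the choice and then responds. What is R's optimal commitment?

E

Work backward from Column's decision.
- A: Column compares -5, 5, -3, -1 and picks X; R would get 4.
- B: Column compares 1, 0, -7, -6 and picks W; R would get -4.
- C: Column compares -1, -6, 2, 7 and picks Z; R would get -5.
- D: Column compares 0, -6, 0, 2 and picks Z; R would get -8.
- E: Column compares -3, -6, 5, -4 and picks Y; R would get 7.
Maximizing over 4, -4, -5, -8, 7, R chooses E. Subgame-perfect outcome: (E, Y) with payoffs (7, 5).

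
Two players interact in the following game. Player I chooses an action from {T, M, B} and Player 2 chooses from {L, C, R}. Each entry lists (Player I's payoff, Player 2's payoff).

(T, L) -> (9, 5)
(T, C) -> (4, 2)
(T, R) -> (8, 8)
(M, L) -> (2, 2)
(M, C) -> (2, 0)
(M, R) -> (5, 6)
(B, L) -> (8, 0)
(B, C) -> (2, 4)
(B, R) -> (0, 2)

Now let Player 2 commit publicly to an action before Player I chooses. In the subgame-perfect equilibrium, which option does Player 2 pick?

Work backward from Player I's decision.
- L → Player I plays T (best of 9, 2, 8); Player 2 gets 5.
- C → Player I plays T (best of 4, 2, 2); Player 2 gets 2.
- R → Player I plays T (best of 8, 5, 0); Player 2 gets 8.
Maximizing over 5, 2, 8, Player 2 chooses R. Subgame-perfect outcome: (T, R) with payoffs (8, 8).

R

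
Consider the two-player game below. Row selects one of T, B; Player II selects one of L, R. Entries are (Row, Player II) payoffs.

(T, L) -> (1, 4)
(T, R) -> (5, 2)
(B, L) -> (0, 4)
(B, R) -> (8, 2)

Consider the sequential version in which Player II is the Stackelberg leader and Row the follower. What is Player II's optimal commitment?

L

Row best-responds to each possible Player II move:
- L: Row compares 1, 0 and picks T; Player II would get 4.
- R: Row compares 5, 8 and picks B; Player II would get 2.
Player II's induced payoffs are 4, 2, so Player II commits to L. Subgame-perfect outcome: (T, L) with payoffs (1, 4).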